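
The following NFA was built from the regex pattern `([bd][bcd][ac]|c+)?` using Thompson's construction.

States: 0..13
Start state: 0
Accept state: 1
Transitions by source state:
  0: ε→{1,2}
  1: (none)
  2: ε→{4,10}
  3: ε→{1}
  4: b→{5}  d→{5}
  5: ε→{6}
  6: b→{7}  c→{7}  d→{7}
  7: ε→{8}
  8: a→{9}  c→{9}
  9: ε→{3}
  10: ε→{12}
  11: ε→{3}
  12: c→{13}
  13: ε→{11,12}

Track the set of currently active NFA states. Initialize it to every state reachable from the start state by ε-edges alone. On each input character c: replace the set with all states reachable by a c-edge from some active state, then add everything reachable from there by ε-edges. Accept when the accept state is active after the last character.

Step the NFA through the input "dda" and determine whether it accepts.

Answer: ACCEPT

Derivation:
S₀ = ε-closure({0}) = {0,1,2,4,10,12}
'd' @ 1: {5,6}
'd' @ 2: {7,8}
'a' @ 3: {1,3,9}  [accepting]
final: {1,3,9}; accept 1 in set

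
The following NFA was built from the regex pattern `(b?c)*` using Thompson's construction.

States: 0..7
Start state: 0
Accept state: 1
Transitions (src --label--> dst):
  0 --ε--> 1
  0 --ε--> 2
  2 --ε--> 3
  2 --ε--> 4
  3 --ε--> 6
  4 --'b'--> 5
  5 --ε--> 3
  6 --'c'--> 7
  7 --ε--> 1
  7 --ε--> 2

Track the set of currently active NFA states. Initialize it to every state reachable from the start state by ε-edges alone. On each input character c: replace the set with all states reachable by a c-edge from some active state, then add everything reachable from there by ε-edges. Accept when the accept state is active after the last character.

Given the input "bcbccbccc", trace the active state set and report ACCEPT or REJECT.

initial (ε-close {0}): {0,1,2,3,4,6}
'b' @ 1: {3,5,6}
'c' @ 2: {1,2,3,4,6,7}  [accepting]
'b' @ 3: {3,5,6}
'c' @ 4: {1,2,3,4,6,7}  [accepting]
'c' @ 5: {1,2,3,4,6,7}  [accepting]
'b' @ 6: {3,5,6}
'c' @ 7: {1,2,3,4,6,7}  [accepting]
'c' @ 8: {1,2,3,4,6,7}  [accepting]
'c' @ 9: {1,2,3,4,6,7}  [accepting]
after full input: {1,2,3,4,6,7}  (accept=1 in)

Answer: ACCEPT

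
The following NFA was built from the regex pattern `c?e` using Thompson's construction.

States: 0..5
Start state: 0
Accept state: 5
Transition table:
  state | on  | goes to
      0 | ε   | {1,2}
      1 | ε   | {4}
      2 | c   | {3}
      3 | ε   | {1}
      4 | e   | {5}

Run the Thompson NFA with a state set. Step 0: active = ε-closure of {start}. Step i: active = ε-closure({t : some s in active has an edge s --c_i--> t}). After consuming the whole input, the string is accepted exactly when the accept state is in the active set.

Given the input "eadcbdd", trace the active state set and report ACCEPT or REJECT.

Answer: REJECT

Trace:
initial (ε-close {0}): {0,1,2,4}
'e' @ 1: {5}  ✓accept
'a' @ 2: {}  — state set empty
rest 'dcbdd' ignored (set empty)
final: {}; accept 5 not in set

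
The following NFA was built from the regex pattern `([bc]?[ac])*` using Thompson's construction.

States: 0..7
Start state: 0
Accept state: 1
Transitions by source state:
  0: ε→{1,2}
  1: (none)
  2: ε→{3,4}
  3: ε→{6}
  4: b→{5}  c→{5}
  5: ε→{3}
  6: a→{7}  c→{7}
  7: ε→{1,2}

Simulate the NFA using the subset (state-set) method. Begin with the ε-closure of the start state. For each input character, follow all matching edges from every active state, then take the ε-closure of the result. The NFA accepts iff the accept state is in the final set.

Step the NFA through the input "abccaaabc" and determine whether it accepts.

initial (ε-close {0}): {0,1,2,3,4,6}
'a' @ 1: {1,2,3,4,6,7}  ✓accept
'b' @ 2: {3,5,6}
'c' @ 3: {1,2,3,4,6,7}  ✓accept
'c' @ 4: {1,2,3,4,5,6,7}  ✓accept
'a' @ 5: {1,2,3,4,6,7}  ✓accept
'a' @ 6: {1,2,3,4,6,7}  ✓accept
'a' @ 7: {1,2,3,4,6,7}  ✓accept
'b' @ 8: {3,5,6}
'c' @ 9: {1,2,3,4,6,7}  ✓accept
after full input: {1,2,3,4,6,7}  (accept=1 in)

Answer: ACCEPT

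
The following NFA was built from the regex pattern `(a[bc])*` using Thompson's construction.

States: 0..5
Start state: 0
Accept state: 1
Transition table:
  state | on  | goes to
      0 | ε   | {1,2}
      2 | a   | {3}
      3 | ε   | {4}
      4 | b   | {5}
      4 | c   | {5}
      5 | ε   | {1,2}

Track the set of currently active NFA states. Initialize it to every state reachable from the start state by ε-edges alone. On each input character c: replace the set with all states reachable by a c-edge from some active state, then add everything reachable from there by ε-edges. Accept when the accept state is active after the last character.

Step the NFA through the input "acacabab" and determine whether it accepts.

start: ε-closure({0}) = {0,1,2}
'a' @ 1: {3,4}
'c' @ 2: {1,2,5}  ✓accept
'a' @ 3: {3,4}
'c' @ 4: {1,2,5}  ✓accept
'a' @ 5: {3,4}
'b' @ 6: {1,2,5}  ✓accept
'a' @ 7: {3,4}
'b' @ 8: {1,2,5}  ✓accept
final: {1,2,5}; accept 1 in set

Answer: ACCEPT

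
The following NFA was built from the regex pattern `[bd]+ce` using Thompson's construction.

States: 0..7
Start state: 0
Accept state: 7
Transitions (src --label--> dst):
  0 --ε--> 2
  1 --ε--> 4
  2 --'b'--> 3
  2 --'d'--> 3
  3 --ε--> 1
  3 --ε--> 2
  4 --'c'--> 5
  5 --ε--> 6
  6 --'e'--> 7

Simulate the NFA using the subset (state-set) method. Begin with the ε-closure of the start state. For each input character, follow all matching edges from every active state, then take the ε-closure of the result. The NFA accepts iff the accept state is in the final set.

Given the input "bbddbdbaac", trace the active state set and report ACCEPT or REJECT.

Answer: REJECT

Steps:
initial (ε-close {0}): {0,2}
'b' @ 1: {1,2,3,4}
'b' @ 2: {1,2,3,4}
'd' @ 3: {1,2,3,4}
'd' @ 4: {1,2,3,4}
'b' @ 5: {1,2,3,4}
'd' @ 6: {1,2,3,4}
'b' @ 7: {1,2,3,4}
'a' @ 8: {}  — dead — no transitions
rest 'ac' ignored (set empty)
final: {}; accept 7 not in set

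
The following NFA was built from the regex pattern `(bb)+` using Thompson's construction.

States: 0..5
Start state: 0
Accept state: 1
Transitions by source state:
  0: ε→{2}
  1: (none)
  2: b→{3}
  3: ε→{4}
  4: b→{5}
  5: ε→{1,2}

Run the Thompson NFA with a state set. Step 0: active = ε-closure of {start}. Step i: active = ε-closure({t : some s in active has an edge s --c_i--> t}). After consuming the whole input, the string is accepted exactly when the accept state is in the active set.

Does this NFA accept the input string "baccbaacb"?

initial (ε-close {0}): {0,2}
'b' @ 1: {3,4}
'a' @ 2: {}  — dead — no transitions
rest 'ccbaacb' ignored (set empty)
end set {} — state 1 not in

Answer: REJECT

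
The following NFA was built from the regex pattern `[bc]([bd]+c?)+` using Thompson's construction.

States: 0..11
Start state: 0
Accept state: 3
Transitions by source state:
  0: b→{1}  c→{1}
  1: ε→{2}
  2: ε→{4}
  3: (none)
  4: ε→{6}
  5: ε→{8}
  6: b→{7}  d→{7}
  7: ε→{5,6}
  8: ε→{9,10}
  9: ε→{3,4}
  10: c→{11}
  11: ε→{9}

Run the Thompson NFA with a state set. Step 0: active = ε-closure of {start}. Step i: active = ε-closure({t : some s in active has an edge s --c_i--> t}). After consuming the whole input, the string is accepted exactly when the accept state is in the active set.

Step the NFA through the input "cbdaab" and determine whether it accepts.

Answer: REJECT

Derivation:
start: ε-closure({0}) = {0}
'c' @ 1: {1,2,4,6}
'b' @ 2: {3,4,5,6,7,8,9,10}  ✓accept
'd' @ 3: {3,4,5,6,7,8,9,10}  ✓accept
'a' @ 4: {}  — state set empty
rest 'ab' ignored (set empty)
after full input: {}  (accept=3 not in)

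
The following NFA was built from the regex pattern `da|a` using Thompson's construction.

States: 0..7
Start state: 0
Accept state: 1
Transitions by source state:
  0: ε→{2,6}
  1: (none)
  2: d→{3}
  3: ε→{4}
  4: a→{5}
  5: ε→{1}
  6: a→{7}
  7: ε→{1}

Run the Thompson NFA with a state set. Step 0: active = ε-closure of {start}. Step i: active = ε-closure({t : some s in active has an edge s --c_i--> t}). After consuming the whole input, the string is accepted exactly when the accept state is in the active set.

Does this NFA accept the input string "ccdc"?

Answer: REJECT

Trace:
initial (ε-close {0}): {0,2,6}
'c' @ 1: {}  — no active states
rest 'cdc' ignored (set empty)
end set {} — state 1 not in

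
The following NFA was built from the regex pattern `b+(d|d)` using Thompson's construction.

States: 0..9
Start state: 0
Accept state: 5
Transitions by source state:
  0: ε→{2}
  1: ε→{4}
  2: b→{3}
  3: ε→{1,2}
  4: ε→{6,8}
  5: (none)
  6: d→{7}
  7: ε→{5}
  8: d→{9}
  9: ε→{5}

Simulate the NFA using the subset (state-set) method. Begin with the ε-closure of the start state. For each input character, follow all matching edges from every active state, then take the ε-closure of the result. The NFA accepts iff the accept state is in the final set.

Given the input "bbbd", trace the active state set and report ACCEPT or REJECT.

initial (ε-close {0}): {0,2}
'b' @ 1: {1,2,3,4,6,8}
'b' @ 2: {1,2,3,4,6,8}
'b' @ 3: {1,2,3,4,6,8}
'd' @ 4: {5,7,9}  [accepting]
end set {5,7,9} — state 5 in

Answer: ACCEPT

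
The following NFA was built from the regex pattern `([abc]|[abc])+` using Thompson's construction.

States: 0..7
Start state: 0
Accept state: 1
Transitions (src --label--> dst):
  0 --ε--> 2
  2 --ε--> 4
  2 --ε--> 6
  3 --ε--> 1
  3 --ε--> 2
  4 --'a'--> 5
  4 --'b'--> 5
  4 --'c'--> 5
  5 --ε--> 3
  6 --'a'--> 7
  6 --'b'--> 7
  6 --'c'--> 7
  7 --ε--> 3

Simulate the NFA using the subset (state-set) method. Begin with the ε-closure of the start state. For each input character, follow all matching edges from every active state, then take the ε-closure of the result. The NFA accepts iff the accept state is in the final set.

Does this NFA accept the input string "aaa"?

Answer: ACCEPT

Trace:
initial (ε-close {0}): {0,2,4,6}
'a' @ 1: {1,2,3,4,5,6,7}  [accepting]
'a' @ 2: {1,2,3,4,5,6,7}  [accepting]
'a' @ 3: {1,2,3,4,5,6,7}  [accepting]
end set {1,2,3,4,5,6,7} — state 1 in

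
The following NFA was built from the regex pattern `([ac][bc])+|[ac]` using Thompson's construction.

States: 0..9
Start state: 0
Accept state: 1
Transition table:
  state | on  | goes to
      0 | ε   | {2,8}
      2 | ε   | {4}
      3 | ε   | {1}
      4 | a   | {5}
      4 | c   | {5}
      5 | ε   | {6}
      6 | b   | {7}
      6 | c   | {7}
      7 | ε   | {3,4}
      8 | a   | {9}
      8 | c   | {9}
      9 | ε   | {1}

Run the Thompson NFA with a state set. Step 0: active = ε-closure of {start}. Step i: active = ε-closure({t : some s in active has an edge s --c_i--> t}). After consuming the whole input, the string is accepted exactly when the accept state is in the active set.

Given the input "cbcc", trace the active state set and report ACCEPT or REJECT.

start: ε-closure({0}) = {0,2,4,8}
'c' @ 1: {1,5,6,9}  (accept∈set)
'b' @ 2: {1,3,4,7}  (accept∈set)
'c' @ 3: {5,6}
'c' @ 4: {1,3,4,7}  (accept∈set)
after full input: {1,3,4,7}  (accept=1 in)

Answer: ACCEPT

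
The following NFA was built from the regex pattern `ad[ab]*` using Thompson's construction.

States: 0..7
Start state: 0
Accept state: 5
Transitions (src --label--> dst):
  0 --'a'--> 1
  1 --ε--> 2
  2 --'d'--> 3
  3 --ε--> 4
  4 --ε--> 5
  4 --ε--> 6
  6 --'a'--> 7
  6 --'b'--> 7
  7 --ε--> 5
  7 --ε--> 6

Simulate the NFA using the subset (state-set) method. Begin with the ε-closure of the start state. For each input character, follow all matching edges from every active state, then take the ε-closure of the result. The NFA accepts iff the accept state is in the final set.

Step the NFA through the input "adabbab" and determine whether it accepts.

S₀ = ε-closure({0}) = {0}
'a' @ 1: {1,2}
'd' @ 2: {3,4,5,6}  (accept∈set)
'a' @ 3: {5,6,7}  (accept∈set)
'b' @ 4: {5,6,7}  (accept∈set)
'b' @ 5: {5,6,7}  (accept∈set)
'a' @ 6: {5,6,7}  (accept∈set)
'b' @ 7: {5,6,7}  (accept∈set)
end set {5,6,7} — state 5 in

Answer: ACCEPT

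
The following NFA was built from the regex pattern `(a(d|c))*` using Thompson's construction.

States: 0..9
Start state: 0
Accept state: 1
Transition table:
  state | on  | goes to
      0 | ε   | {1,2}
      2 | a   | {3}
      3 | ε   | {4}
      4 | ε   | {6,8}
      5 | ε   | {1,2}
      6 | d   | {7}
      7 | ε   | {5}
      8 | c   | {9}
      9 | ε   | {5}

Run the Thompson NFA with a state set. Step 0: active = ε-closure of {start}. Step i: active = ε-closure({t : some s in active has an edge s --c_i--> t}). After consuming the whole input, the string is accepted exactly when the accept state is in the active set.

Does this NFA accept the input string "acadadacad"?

Answer: ACCEPT

Trace:
start: ε-closure({0}) = {0,1,2}
'a' @ 1: {3,4,6,8}
'c' @ 2: {1,2,5,9}  (accept∈set)
'a' @ 3: {3,4,6,8}
'd' @ 4: {1,2,5,7}  (accept∈set)
'a' @ 5: {3,4,6,8}
'd' @ 6: {1,2,5,7}  (accept∈set)
'a' @ 7: {3,4,6,8}
'c' @ 8: {1,2,5,9}  (accept∈set)
'a' @ 9: {3,4,6,8}
'd' @ 10: {1,2,5,7}  (accept∈set)
final: {1,2,5,7}; accept 1 in set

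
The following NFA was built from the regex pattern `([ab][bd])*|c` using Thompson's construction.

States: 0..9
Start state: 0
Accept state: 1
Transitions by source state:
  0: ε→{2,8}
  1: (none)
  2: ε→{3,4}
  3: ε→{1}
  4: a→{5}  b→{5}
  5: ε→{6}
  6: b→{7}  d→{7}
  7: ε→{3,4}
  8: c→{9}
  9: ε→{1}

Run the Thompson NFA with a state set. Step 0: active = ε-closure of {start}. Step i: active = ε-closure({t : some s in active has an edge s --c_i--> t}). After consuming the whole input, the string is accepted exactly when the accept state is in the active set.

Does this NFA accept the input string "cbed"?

Answer: REJECT

Steps:
S₀ = ε-closure({0}) = {0,1,2,3,4,8}
'c' @ 1: {1,9}  [accepting]
'b' @ 2: {}  — dead — no transitions
rest 'ed' ignored (set empty)
final: {}; accept 1 not in set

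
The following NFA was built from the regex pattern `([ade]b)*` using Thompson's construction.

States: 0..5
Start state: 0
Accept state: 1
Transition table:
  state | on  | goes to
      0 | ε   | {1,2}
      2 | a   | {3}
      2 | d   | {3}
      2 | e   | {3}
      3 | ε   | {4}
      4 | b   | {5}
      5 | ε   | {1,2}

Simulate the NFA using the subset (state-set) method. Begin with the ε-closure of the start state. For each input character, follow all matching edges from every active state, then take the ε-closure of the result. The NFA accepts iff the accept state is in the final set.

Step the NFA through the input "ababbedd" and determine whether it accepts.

start: ε-closure({0}) = {0,1,2}
'a' @ 1: {3,4}
'b' @ 2: {1,2,5}  [accepting]
'a' @ 3: {3,4}
'b' @ 4: {1,2,5}  [accepting]
'b' @ 5: {}  — state set empty
rest 'edd' ignored (set empty)
end set {} — state 1 not in

Answer: REJECT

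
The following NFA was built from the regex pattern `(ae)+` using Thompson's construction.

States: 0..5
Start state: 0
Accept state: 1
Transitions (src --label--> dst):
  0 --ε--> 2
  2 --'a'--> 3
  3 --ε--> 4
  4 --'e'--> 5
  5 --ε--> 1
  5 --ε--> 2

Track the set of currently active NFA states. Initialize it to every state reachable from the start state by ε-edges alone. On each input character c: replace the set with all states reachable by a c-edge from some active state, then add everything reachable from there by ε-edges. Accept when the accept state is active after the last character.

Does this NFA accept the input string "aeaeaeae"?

Answer: ACCEPT

Trace:
S₀ = ε-closure({0}) = {0,2}
'a' @ 1: {3,4}
'e' @ 2: {1,2,5}  [accepting]
'a' @ 3: {3,4}
'e' @ 4: {1,2,5}  [accepting]
'a' @ 5: {3,4}
'e' @ 6: {1,2,5}  [accepting]
'a' @ 7: {3,4}
'e' @ 8: {1,2,5}  [accepting]
after full input: {1,2,5}  (accept=1 in)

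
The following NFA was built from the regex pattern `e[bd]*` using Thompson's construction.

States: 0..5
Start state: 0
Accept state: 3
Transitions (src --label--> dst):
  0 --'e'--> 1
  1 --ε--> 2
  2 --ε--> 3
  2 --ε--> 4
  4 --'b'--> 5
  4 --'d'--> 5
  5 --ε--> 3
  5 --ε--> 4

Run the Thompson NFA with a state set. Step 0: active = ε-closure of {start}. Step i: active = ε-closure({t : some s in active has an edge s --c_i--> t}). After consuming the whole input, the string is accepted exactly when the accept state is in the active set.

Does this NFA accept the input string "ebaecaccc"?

start: ε-closure({0}) = {0}
'e' @ 1: {1,2,3,4}  ✓accept
'b' @ 2: {3,4,5}  ✓accept
'a' @ 3: {}  — dead — no transitions
rest 'ecaccc' ignored (set empty)
final: {}; accept 3 not in set

Answer: REJECT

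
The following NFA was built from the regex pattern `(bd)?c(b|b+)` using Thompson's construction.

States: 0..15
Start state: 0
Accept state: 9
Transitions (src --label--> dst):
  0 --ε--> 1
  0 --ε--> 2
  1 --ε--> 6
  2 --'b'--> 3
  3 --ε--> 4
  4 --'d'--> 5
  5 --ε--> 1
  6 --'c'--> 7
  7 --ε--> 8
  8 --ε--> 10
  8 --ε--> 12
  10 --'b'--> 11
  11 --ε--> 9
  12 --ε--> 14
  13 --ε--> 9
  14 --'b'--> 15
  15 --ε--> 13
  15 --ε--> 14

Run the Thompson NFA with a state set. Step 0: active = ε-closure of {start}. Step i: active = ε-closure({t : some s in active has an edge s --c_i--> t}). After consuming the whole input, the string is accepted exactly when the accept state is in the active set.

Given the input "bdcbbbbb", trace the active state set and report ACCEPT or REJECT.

Answer: ACCEPT

Derivation:
initial (ε-close {0}): {0,1,2,6}
'b' @ 1: {3,4}
'd' @ 2: {1,5,6}
'c' @ 3: {7,8,10,12,14}
'b' @ 4: {9,11,13,14,15}  (accept∈set)
'b' @ 5: {9,13,14,15}  (accept∈set)
'b' @ 6: {9,13,14,15}  (accept∈set)
'b' @ 7: {9,13,14,15}  (accept∈set)
'b' @ 8: {9,13,14,15}  (accept∈set)
end set {9,13,14,15} — state 9 in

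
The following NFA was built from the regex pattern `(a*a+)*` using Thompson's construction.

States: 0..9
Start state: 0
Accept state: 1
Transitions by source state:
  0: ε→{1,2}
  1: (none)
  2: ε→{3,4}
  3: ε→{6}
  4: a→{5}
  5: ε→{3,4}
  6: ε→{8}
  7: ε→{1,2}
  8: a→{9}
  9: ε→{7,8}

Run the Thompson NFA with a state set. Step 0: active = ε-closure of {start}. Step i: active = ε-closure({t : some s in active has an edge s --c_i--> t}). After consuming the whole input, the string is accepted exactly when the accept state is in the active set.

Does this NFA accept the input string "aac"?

S₀ = ε-closure({0}) = {0,1,2,3,4,6,8}
'a' @ 1: {1,2,3,4,5,6,7,8,9}  (accept∈set)
'a' @ 2: {1,2,3,4,5,6,7,8,9}  (accept∈set)
'c' @ 3: {}  — state set empty
final: {}; accept 1 not in set

Answer: REJECT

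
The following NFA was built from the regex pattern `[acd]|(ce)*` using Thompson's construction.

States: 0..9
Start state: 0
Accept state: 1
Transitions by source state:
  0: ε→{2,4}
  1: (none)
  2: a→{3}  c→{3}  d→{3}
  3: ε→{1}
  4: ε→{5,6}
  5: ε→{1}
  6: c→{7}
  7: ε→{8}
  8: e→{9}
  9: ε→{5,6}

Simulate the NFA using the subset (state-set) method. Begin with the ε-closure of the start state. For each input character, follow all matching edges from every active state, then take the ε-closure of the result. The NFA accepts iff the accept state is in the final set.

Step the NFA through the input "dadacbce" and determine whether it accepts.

Answer: REJECT

Trace:
start: ε-closure({0}) = {0,1,2,4,5,6}
'd' @ 1: {1,3}  (accept∈set)
'a' @ 2: {}  — dead — no transitions
rest 'dacbce' ignored (set empty)
after full input: {}  (accept=1 not in)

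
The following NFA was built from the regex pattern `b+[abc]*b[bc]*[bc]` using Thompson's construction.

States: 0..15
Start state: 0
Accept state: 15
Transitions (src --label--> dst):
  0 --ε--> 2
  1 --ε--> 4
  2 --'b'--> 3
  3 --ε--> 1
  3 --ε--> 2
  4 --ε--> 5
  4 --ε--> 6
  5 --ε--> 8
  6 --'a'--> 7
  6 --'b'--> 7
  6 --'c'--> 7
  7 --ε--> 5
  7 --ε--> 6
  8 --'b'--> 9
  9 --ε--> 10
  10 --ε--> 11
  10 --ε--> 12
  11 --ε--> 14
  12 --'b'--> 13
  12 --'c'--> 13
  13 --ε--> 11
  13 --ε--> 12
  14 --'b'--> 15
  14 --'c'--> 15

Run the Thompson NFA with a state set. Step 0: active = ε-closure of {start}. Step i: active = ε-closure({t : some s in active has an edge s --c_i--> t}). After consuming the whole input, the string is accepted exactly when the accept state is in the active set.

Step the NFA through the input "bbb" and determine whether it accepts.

Answer: ACCEPT

Steps:
S₀ = ε-closure({0}) = {0,2}
'b' @ 1: {1,2,3,4,5,6,8}
'b' @ 2: {1,2,3,4,5,6,7,8,9,10,11,12,14}
'b' @ 3: {1,2,3,4,5,6,7,8,9,10,11,12,13,14,15}  ✓accept
after full input: {1,2,3,4,5,6,7,8,9,10,11,12,13,14,15}  (accept=15 in)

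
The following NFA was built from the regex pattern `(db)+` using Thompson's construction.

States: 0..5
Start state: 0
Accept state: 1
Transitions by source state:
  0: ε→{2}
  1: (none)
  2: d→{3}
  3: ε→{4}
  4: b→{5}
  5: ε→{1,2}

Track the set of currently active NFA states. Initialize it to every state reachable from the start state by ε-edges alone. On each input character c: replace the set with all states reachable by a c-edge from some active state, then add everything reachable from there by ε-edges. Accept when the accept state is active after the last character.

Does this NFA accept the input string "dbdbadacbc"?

initial (ε-close {0}): {0,2}
'd' @ 1: {3,4}
'b' @ 2: {1,2,5}  ✓accept
'd' @ 3: {3,4}
'b' @ 4: {1,2,5}  ✓accept
'a' @ 5: {}  — no active states
rest 'dacbc' ignored (set empty)
end set {} — state 1 not in

Answer: REJECT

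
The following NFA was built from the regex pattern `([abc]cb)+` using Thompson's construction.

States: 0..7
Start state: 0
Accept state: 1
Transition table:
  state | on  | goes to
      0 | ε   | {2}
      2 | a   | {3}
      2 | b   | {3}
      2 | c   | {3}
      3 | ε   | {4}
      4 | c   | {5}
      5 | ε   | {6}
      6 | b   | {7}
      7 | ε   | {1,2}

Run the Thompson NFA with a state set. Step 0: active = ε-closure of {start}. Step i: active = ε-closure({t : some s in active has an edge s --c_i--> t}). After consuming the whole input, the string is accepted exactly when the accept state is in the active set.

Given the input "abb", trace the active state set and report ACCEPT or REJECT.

Answer: REJECT

Derivation:
start: ε-closure({0}) = {0,2}
'a' @ 1: {3,4}
'b' @ 2: {}  — dead — no transitions
rest 'b' ignored (set empty)
end set {} — state 1 not in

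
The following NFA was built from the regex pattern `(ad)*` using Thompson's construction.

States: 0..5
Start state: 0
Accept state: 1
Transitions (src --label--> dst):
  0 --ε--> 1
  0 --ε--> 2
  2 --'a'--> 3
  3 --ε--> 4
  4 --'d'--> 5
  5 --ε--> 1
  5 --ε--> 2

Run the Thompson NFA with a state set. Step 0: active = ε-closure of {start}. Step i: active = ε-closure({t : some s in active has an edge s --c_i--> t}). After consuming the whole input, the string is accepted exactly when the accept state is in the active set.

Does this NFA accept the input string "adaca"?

Answer: REJECT

Steps:
start: ε-closure({0}) = {0,1,2}
'a' @ 1: {3,4}
'd' @ 2: {1,2,5}  ✓accept
'a' @ 3: {3,4}
'c' @ 4: {}  — dead — no transitions
rest 'a' ignored (set empty)
end set {} — state 1 not in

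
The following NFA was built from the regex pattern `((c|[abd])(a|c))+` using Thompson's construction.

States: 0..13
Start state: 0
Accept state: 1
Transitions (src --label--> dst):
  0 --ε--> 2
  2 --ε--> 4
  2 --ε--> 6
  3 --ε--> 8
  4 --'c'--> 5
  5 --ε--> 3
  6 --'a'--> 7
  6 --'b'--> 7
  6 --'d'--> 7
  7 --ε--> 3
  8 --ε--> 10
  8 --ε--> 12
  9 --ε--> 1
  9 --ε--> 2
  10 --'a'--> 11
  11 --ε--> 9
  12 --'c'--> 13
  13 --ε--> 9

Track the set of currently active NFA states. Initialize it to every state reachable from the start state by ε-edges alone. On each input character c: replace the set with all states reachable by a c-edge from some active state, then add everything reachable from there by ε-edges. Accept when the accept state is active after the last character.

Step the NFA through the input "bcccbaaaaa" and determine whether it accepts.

Answer: ACCEPT

Trace:
initial (ε-close {0}): {0,2,4,6}
'b' @ 1: {3,7,8,10,12}
'c' @ 2: {1,2,4,6,9,13}  (accept∈set)
'c' @ 3: {3,5,8,10,12}
'c' @ 4: {1,2,4,6,9,13}  (accept∈set)
'b' @ 5: {3,7,8,10,12}
'a' @ 6: {1,2,4,6,9,11}  (accept∈set)
'a' @ 7: {3,7,8,10,12}
'a' @ 8: {1,2,4,6,9,11}  (accept∈set)
'a' @ 9: {3,7,8,10,12}
'a' @ 10: {1,2,4,6,9,11}  (accept∈set)
final: {1,2,4,6,9,11}; accept 1 in set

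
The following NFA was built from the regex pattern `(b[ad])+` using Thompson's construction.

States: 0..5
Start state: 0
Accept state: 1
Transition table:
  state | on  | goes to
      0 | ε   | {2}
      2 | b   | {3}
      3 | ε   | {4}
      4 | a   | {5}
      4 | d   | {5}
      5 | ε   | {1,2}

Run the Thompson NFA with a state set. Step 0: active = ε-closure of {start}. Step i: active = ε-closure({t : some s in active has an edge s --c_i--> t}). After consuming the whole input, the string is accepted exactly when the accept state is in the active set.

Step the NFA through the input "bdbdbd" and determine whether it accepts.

Answer: ACCEPT

Steps:
initial (ε-close {0}): {0,2}
'b' @ 1: {3,4}
'd' @ 2: {1,2,5}  ✓accept
'b' @ 3: {3,4}
'd' @ 4: {1,2,5}  ✓accept
'b' @ 5: {3,4}
'd' @ 6: {1,2,5}  ✓accept
final: {1,2,5}; accept 1 in set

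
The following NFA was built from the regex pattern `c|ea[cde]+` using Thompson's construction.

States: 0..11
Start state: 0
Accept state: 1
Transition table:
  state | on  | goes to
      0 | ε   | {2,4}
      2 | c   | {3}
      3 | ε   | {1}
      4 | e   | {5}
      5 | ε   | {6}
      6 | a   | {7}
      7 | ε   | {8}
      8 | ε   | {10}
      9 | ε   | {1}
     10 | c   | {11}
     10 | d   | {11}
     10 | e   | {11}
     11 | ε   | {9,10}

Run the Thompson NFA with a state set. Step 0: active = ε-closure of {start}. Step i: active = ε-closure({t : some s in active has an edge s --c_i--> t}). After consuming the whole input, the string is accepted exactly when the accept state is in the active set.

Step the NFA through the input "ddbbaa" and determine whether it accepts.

Answer: REJECT

Steps:
initial (ε-close {0}): {0,2,4}
'd' @ 1: {}  — dead — no transitions
rest 'dbbaa' ignored (set empty)
final: {}; accept 1 not in set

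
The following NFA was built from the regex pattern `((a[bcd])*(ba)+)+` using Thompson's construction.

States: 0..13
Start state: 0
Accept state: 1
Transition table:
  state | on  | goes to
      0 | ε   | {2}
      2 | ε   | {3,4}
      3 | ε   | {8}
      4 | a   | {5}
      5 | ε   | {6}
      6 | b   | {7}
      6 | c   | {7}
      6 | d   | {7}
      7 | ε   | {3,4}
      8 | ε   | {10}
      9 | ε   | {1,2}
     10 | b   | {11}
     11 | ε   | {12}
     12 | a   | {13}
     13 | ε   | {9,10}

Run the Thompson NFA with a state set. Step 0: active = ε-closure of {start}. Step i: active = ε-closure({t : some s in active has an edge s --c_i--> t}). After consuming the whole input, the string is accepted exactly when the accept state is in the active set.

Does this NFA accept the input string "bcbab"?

Answer: REJECT

Derivation:
S₀ = ε-closure({0}) = {0,2,3,4,8,10}
'b' @ 1: {11,12}
'c' @ 2: {}  — state set empty
rest 'bab' ignored (set empty)
final: {}; accept 1 not in set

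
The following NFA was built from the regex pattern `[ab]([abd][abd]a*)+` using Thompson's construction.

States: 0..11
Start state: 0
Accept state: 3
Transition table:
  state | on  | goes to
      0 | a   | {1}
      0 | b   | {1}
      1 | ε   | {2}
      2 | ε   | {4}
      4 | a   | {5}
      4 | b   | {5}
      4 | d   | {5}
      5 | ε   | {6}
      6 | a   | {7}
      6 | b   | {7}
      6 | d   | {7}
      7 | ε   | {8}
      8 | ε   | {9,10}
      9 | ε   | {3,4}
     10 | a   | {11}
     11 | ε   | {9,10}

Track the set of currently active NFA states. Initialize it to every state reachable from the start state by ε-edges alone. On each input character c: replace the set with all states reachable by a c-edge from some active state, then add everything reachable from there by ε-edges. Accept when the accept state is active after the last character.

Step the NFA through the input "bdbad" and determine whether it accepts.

Answer: ACCEPT

Derivation:
initial (ε-close {0}): {0}
'b' @ 1: {1,2,4}
'd' @ 2: {5,6}
'b' @ 3: {3,4,7,8,9,10}  ✓accept
'a' @ 4: {3,4,5,6,9,10,11}  ✓accept
'd' @ 5: {3,4,5,6,7,8,9,10}  ✓accept
end set {3,4,5,6,7,8,9,10} — state 3 in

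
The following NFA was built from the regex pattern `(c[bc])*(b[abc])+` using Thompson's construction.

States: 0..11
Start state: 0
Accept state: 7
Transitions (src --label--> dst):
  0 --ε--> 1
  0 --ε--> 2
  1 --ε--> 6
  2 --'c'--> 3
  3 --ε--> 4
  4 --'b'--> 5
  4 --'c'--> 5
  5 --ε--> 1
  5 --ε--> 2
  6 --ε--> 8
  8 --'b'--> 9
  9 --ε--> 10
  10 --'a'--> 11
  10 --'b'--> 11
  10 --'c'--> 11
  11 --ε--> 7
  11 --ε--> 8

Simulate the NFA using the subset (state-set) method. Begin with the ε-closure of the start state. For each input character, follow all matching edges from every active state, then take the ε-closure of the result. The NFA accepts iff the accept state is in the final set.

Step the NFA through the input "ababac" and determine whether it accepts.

Answer: REJECT

Derivation:
initial (ε-close {0}): {0,1,2,6,8}
'a' @ 1: {}  — dead — no transitions
rest 'babac' ignored (set empty)
final: {}; accept 7 not in set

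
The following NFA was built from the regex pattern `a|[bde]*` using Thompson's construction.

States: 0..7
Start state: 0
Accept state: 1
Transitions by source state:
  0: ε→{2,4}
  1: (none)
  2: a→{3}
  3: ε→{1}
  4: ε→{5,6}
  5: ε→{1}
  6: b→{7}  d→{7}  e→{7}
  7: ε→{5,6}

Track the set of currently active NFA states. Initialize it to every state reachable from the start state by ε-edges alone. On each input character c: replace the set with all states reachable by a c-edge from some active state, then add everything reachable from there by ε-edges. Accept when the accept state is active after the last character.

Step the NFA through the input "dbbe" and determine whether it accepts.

Answer: ACCEPT

Derivation:
initial (ε-close {0}): {0,1,2,4,5,6}
'd' @ 1: {1,5,6,7}  [accepting]
'b' @ 2: {1,5,6,7}  [accepting]
'b' @ 3: {1,5,6,7}  [accepting]
'e' @ 4: {1,5,6,7}  [accepting]
after full input: {1,5,6,7}  (accept=1 in)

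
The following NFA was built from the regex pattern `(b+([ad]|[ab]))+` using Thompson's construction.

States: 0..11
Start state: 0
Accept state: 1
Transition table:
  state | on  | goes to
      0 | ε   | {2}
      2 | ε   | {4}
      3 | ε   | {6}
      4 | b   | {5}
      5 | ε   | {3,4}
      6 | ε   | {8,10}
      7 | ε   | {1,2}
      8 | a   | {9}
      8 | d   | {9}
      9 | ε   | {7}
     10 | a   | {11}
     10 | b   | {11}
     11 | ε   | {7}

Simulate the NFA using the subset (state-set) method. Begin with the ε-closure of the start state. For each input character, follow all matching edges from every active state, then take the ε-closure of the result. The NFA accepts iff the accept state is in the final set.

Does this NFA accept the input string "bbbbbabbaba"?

initial (ε-close {0}): {0,2,4}
'b' @ 1: {3,4,5,6,8,10}
'b' @ 2: {1,2,3,4,5,6,7,8,10,11}  [accepting]
'b' @ 3: {1,2,3,4,5,6,7,8,10,11}  [accepting]
'b' @ 4: {1,2,3,4,5,6,7,8,10,11}  [accepting]
'b' @ 5: {1,2,3,4,5,6,7,8,10,11}  [accepting]
'a' @ 6: {1,2,4,7,9,11}  [accepting]
'b' @ 7: {3,4,5,6,8,10}
'b' @ 8: {1,2,3,4,5,6,7,8,10,11}  [accepting]
'a' @ 9: {1,2,4,7,9,11}  [accepting]
'b' @ 10: {3,4,5,6,8,10}
'a' @ 11: {1,2,4,7,9,11}  [accepting]
after full input: {1,2,4,7,9,11}  (accept=1 in)

Answer: ACCEPT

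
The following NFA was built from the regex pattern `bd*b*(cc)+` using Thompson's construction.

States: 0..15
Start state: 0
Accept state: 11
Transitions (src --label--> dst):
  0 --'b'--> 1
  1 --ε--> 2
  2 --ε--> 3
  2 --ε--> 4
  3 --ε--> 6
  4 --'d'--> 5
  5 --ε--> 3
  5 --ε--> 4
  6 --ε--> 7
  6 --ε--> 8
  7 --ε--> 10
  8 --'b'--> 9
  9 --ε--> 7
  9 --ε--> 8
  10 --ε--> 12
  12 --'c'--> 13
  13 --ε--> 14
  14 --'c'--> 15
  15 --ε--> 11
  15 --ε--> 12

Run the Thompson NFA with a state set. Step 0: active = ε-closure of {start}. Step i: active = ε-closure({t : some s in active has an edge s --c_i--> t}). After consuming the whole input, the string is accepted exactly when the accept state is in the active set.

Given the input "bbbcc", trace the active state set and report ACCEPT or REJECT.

Answer: ACCEPT

Derivation:
start: ε-closure({0}) = {0}
'b' @ 1: {1,2,3,4,6,7,8,10,12}
'b' @ 2: {7,8,9,10,12}
'b' @ 3: {7,8,9,10,12}
'c' @ 4: {13,14}
'c' @ 5: {11,12,15}  (accept∈set)
final: {11,12,15}; accept 11 in set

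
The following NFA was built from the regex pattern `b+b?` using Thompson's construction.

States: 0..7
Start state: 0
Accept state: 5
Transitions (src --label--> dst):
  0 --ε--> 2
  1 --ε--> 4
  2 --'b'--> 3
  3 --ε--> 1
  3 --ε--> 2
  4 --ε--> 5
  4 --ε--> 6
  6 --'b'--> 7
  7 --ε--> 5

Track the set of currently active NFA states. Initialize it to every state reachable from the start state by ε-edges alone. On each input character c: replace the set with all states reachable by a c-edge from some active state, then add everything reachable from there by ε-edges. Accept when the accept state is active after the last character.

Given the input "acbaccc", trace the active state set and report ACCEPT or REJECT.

Answer: REJECT

Steps:
S₀ = ε-closure({0}) = {0,2}
'a' @ 1: {}  — state set empty
rest 'cbaccc' ignored (set empty)
final: {}; accept 5 not in set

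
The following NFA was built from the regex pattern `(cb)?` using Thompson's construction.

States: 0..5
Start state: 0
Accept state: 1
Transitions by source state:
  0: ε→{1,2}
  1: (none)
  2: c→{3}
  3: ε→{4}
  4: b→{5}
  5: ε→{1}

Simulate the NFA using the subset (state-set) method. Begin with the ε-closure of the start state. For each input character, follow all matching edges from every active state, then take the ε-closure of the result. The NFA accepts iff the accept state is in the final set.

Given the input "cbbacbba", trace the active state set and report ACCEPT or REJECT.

initial (ε-close {0}): {0,1,2}
'c' @ 1: {3,4}
'b' @ 2: {1,5}  ✓accept
'b' @ 3: {}  — no active states
rest 'acbba' ignored (set empty)
final: {}; accept 1 not in set

Answer: REJECT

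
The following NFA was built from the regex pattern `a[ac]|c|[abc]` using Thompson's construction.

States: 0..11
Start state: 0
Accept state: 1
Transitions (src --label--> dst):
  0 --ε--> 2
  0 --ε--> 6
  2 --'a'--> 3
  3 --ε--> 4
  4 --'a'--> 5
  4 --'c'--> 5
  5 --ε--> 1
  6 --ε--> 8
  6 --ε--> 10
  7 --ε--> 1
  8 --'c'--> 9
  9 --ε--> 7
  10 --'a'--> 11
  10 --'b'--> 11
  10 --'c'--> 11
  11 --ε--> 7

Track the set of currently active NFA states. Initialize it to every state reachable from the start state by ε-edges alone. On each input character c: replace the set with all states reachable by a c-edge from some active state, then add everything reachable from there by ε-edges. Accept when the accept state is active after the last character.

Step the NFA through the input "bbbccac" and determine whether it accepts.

initial (ε-close {0}): {0,2,6,8,10}
'b' @ 1: {1,7,11}  [accepting]
'b' @ 2: {}  — dead — no transitions
rest 'bccac' ignored (set empty)
end set {} — state 1 not in

Answer: REJECT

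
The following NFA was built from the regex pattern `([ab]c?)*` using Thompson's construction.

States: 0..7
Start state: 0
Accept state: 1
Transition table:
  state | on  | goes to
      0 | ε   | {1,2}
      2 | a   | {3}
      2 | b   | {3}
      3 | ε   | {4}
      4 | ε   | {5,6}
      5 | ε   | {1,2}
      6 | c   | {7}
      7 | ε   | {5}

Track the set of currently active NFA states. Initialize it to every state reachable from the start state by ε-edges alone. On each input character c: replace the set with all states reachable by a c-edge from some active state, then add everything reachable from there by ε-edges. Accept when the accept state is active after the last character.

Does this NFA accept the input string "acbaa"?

start: ε-closure({0}) = {0,1,2}
'a' @ 1: {1,2,3,4,5,6}  [accepting]
'c' @ 2: {1,2,5,7}  [accepting]
'b' @ 3: {1,2,3,4,5,6}  [accepting]
'a' @ 4: {1,2,3,4,5,6}  [accepting]
'a' @ 5: {1,2,3,4,5,6}  [accepting]
after full input: {1,2,3,4,5,6}  (accept=1 in)

Answer: ACCEPT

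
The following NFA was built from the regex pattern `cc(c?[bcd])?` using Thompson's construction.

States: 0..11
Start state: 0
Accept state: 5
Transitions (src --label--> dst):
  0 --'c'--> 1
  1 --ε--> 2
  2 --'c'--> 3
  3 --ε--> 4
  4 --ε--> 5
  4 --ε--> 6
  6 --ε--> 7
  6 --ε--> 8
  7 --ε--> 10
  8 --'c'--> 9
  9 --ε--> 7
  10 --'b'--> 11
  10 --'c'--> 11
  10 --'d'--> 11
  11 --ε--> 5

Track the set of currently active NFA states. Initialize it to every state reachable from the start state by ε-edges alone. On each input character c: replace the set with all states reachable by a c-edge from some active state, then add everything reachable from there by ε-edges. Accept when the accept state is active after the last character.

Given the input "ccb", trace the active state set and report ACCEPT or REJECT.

Answer: ACCEPT

Trace:
S₀ = ε-closure({0}) = {0}
'c' @ 1: {1,2}
'c' @ 2: {3,4,5,6,7,8,10}  ✓accept
'b' @ 3: {5,11}  ✓accept
after full input: {5,11}  (accept=5 in)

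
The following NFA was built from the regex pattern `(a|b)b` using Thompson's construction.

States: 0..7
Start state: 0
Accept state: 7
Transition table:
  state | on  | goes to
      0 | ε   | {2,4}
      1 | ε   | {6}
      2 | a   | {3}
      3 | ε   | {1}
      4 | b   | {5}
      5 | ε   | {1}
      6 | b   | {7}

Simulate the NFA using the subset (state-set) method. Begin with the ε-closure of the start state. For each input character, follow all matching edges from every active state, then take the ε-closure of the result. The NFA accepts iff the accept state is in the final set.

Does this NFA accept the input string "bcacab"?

Answer: REJECT

Derivation:
initial (ε-close {0}): {0,2,4}
'b' @ 1: {1,5,6}
'c' @ 2: {}  — no active states
rest 'acab' ignored (set empty)
after full input: {}  (accept=7 not in)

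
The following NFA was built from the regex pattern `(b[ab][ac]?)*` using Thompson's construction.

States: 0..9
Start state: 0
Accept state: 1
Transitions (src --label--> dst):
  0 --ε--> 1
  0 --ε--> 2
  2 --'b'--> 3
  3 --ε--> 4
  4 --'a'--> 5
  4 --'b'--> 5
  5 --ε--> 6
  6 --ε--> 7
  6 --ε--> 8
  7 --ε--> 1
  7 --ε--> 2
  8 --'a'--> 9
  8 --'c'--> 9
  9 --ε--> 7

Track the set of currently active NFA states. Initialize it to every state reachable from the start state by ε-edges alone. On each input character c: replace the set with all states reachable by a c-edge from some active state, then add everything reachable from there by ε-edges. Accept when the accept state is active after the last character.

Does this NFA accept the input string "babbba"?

initial (ε-close {0}): {0,1,2}
'b' @ 1: {3,4}
'a' @ 2: {1,2,5,6,7,8}  (accept∈set)
'b' @ 3: {3,4}
'b' @ 4: {1,2,5,6,7,8}  (accept∈set)
'b' @ 5: {3,4}
'a' @ 6: {1,2,5,6,7,8}  (accept∈set)
end set {1,2,5,6,7,8} — state 1 in

Answer: ACCEPT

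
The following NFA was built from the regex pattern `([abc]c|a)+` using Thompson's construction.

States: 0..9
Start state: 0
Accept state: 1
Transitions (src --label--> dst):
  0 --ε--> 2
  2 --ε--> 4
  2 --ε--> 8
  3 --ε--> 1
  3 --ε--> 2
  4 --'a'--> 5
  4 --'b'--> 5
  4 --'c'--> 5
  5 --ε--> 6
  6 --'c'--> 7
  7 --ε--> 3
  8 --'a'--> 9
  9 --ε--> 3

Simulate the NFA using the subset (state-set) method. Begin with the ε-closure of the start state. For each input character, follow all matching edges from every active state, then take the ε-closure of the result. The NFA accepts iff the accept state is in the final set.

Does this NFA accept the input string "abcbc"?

initial (ε-close {0}): {0,2,4,8}
'a' @ 1: {1,2,3,4,5,6,8,9}  (accept∈set)
'b' @ 2: {5,6}
'c' @ 3: {1,2,3,4,7,8}  (accept∈set)
'b' @ 4: {5,6}
'c' @ 5: {1,2,3,4,7,8}  (accept∈set)
end set {1,2,3,4,7,8} — state 1 in

Answer: ACCEPT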